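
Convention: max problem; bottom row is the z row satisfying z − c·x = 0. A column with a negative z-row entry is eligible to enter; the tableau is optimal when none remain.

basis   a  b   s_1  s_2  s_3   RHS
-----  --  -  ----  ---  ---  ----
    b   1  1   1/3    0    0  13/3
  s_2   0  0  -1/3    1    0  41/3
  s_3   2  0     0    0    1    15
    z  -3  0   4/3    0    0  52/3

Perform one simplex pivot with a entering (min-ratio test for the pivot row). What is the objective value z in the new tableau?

91/3

Ratio test on column a — row 1: (13/3)/1 = 13/3; row 2: entry 0 ≤ 0; row 3: 15/2 = 15/2. Minimum is 13/3 at row 1 (b leaves); pivot element 1.
Pivot on row 1; the z-row RHS becomes 52/3 − (-3)·(13/3) = 91/3.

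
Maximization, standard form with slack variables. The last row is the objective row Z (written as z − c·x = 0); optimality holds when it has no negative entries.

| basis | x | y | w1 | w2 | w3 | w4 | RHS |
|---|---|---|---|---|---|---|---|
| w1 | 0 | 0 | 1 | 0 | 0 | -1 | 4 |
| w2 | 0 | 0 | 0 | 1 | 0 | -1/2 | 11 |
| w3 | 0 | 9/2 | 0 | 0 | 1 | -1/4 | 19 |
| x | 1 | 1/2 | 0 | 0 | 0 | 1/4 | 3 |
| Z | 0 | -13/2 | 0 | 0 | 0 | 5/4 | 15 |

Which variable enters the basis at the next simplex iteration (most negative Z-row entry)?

y

Negative Z-row entries: y: -13/2.
The most negative is -13/2 in column y, so y enters.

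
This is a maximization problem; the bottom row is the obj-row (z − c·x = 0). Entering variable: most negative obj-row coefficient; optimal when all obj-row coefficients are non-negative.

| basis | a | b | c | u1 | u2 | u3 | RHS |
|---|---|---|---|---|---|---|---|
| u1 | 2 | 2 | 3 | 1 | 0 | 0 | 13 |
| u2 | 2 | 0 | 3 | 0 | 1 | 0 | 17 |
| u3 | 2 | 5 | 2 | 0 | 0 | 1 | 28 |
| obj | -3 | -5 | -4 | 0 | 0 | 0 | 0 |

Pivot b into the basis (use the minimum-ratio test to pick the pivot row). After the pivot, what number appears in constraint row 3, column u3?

1/5

Ratio test on column b — row 1: 13/2 = 13/2; row 2: entry 0 ≤ 0; row 3: 28/5 = 28/5. Minimum is 28/5 at row 3 (u3 leaves); pivot element 5.
Divide row 3 by 5; eliminate column b from the other rows.
In the new row 3, the u3 entry is the old entry divided by the pivot: 1/5 = 1/5.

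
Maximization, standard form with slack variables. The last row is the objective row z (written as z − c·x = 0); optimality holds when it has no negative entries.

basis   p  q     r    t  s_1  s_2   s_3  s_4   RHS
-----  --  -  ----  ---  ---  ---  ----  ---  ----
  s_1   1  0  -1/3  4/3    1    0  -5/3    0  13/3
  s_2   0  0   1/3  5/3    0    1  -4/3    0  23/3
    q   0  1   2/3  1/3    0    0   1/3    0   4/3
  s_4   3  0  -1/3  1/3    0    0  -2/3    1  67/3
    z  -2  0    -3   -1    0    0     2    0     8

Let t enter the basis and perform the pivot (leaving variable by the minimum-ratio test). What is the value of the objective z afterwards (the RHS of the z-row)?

45/4

Ratio test on column t — row 1: (13/3)/(4/3) = 13/4; row 2: (23/3)/(5/3) = 23/5; row 3: (4/3)/(1/3) = 4; row 4: (67/3)/(1/3) = 67. Minimum is 13/4 at row 1 (s_1 leaves); pivot element 4/3.
Pivot on row 1; the z-row RHS becomes 8 − (-1)·(13/4) = 45/4.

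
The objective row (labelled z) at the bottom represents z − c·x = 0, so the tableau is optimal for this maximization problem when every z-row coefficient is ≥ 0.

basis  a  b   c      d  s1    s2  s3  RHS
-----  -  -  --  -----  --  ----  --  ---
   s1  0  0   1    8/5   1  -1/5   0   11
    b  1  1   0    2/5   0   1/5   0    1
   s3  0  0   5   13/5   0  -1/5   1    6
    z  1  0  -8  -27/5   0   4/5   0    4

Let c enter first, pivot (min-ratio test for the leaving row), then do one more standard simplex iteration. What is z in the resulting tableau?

214/13

Ratio test on column c — row 1: 11/1 = 11; row 2: entry 0 ≤ 0; row 3: 6/5 = 6/5. Minimum is 6/5 at row 3 (s3 leaves); pivot element 5.
Pivot on row 3; the z-row RHS becomes 4 − (-8)·(6/5) = 68/5.
Next entering variable (most negative z-row entry -31/25): d.
Ratio test on column d — row 1: (49/5)/(27/25) = 245/27; row 2: 1/(2/5) = 5/2; row 3: (6/5)/(13/25) = 30/13. Minimum is 30/13 at row 3 (c leaves); pivot element 13/25.
After the second pivot the z-row RHS is 68/5 − (-31/25)·(30/13) = 214/13.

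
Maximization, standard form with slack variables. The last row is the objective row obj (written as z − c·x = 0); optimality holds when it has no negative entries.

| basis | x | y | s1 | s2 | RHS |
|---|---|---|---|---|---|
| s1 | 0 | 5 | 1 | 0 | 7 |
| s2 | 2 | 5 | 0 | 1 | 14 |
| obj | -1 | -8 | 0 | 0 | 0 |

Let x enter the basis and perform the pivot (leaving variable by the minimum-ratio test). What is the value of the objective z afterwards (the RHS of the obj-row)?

7

Ratio test on column x — row 1: entry 0 ≤ 0; row 2: 14/2 = 7. Minimum is 7 at row 2 (s2 leaves); pivot element 2.
Pivot on row 2; the obj-row RHS becomes 0 − (-1)·7 = 7.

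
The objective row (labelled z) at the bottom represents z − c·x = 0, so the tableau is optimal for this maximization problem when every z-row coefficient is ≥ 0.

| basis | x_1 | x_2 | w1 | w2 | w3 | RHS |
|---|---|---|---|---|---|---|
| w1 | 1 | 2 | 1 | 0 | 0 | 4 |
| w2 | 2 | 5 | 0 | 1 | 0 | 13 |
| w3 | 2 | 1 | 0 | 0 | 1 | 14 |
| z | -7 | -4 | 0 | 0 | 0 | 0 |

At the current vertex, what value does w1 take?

w1 is basic (row 1); its value is the RHS of that row, 4.

4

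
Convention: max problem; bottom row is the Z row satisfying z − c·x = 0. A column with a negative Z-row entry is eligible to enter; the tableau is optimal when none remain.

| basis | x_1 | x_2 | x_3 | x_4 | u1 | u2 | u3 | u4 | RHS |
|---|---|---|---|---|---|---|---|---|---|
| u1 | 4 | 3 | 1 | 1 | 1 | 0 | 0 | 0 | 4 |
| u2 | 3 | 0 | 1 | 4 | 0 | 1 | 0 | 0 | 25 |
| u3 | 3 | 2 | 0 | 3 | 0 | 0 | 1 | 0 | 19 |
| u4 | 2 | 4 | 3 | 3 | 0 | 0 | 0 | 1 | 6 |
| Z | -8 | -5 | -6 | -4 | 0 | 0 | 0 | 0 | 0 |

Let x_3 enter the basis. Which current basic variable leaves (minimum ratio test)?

u4

Column x_3 entries and ratios — u1: 4/1 = 4; u2: 25/1 = 25; u3: 0 ≤ 0, skip; u4: 6/3 = 2.
Smallest ratio is 2 in the row of u4, so u4 leaves.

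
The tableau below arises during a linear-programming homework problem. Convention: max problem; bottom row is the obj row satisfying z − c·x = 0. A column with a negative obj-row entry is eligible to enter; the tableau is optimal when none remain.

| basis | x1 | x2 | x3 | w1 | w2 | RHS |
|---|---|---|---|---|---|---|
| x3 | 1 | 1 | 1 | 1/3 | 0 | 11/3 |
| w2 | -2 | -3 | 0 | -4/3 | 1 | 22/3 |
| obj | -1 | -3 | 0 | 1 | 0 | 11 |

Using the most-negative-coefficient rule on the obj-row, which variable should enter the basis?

Negative obj-row entries: x1: -1, x2: -3.
The most negative is -3 in column x2, so x2 enters.

x2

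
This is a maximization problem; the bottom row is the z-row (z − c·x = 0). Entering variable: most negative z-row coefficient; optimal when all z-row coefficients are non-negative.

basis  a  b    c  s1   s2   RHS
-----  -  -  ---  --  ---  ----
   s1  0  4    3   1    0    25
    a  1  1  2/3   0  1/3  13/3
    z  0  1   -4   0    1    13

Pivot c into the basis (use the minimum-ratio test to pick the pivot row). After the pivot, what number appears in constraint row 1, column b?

-1/2

Ratio test on column c — row 1: 25/3 = 25/3; row 2: (13/3)/(2/3) = 13/2. Minimum is 13/2 at row 2 (a leaves); pivot element 2/3.
Divide row 2 by 2/3; eliminate column c from the other rows.
Row 1 update in column b: 4 − 3·(3/2) = -1/2.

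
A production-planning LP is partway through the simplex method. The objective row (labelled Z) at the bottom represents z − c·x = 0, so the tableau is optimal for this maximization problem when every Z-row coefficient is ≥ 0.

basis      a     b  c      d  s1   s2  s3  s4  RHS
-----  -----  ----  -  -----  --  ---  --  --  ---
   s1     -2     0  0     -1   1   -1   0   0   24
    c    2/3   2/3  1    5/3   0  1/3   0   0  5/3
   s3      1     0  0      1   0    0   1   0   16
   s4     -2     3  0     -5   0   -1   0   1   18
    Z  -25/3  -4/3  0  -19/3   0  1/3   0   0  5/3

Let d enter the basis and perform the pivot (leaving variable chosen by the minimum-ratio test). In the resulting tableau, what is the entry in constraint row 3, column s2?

-1/5

Ratio test on column d — row 1: entry -1 ≤ 0; row 2: (5/3)/(5/3) = 1; row 3: 16/1 = 16; row 4: entry -5 ≤ 0. Minimum is 1 at row 2 (c leaves); pivot element 5/3.
Divide row 2 by 5/3; eliminate column d from the other rows.
Row 3 update in column s2: 0 − 1·(1/5) = -1/5.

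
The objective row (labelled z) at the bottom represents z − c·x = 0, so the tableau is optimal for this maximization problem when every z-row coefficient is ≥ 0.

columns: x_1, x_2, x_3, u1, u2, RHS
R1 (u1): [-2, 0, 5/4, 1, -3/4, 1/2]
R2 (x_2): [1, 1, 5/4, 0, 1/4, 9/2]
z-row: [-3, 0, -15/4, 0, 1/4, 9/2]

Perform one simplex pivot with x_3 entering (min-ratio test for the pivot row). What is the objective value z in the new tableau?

Ratio test on column x_3 — row 1: (1/2)/(5/4) = 2/5; row 2: (9/2)/(5/4) = 18/5. Minimum is 2/5 at row 1 (u1 leaves); pivot element 5/4.
Pivot on row 1; the z-row RHS becomes 9/2 − (-15/4)·(2/5) = 6.

6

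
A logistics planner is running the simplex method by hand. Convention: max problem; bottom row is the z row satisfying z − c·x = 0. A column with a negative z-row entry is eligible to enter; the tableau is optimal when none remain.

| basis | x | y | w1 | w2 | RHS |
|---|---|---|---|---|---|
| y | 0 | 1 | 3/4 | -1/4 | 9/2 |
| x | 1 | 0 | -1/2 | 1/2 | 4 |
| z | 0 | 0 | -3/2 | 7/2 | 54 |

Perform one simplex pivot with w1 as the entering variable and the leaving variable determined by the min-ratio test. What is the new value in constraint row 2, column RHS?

Ratio test on column w1 — row 1: (9/2)/(3/4) = 6; row 2: entry -1/2 ≤ 0. Minimum is 6 at row 1 (y leaves); pivot element 3/4.
Divide row 1 by 3/4; eliminate column w1 from the other rows.
Row 2 update in column RHS: 4 − (-1/2)·6 = 7.

7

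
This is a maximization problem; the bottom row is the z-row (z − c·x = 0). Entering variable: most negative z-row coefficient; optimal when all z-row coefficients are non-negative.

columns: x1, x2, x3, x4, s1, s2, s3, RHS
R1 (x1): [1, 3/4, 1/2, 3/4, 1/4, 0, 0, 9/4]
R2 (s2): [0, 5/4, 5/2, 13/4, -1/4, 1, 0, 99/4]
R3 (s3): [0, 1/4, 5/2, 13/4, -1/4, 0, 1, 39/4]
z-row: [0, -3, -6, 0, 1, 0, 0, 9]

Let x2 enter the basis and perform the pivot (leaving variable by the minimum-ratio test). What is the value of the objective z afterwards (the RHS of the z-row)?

18

Ratio test on column x2 — row 1: (9/4)/(3/4) = 3; row 2: (99/4)/(5/4) = 99/5; row 3: (39/4)/(1/4) = 39. Minimum is 3 at row 1 (x1 leaves); pivot element 3/4.
Pivot on row 1; the z-row RHS becomes 9 − (-3)·3 = 18.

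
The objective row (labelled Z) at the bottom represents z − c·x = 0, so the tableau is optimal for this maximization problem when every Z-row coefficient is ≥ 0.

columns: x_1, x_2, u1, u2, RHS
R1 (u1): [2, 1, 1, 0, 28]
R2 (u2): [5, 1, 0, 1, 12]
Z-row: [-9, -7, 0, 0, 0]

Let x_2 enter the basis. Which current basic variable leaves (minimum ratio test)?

u2

Column x_2 entries and ratios — u1: 28/1 = 28; u2: 12/1 = 12.
Smallest ratio is 12 in the row of u2, so u2 leaves.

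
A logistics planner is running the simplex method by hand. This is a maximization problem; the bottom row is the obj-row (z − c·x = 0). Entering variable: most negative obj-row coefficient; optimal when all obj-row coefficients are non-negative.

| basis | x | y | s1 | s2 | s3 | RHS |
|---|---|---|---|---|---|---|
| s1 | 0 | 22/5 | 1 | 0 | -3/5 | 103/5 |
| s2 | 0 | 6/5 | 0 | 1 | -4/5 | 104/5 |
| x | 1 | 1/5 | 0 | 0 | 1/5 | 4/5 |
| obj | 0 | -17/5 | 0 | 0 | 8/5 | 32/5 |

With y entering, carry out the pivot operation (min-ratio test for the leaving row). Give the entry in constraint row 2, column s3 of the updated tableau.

-2

Ratio test on column y — row 1: (103/5)/(22/5) = 103/22; row 2: (104/5)/(6/5) = 52/3; row 3: (4/5)/(1/5) = 4. Minimum is 4 at row 3 (x leaves); pivot element 1/5.
Divide row 3 by 1/5; eliminate column y from the other rows.
Row 2 update in column s3: -4/5 − (6/5)·1 = -2.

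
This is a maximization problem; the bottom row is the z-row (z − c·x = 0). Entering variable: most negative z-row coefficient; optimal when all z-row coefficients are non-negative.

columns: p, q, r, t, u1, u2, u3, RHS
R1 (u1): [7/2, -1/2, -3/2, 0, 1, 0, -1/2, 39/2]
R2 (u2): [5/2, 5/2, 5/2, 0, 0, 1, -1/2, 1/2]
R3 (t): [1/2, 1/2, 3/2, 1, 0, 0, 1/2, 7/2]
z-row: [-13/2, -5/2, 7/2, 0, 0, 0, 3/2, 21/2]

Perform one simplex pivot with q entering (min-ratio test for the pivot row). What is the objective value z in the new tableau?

Ratio test on column q — row 1: entry -1/2 ≤ 0; row 2: (1/2)/(5/2) = 1/5; row 3: (7/2)/(1/2) = 7. Minimum is 1/5 at row 2 (u2 leaves); pivot element 5/2.
Pivot on row 2; the z-row RHS becomes 21/2 − (-5/2)·(1/5) = 11.

11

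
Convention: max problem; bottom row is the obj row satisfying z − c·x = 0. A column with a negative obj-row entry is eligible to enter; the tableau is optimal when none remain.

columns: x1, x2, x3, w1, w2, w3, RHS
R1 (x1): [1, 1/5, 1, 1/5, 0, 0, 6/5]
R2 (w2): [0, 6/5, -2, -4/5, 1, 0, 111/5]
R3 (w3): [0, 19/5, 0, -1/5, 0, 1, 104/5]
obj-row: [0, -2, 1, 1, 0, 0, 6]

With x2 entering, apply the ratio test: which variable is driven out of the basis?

w3

Column x2 entries and ratios — x1: (6/5)/(1/5) = 6; w2: (111/5)/(6/5) = 37/2; w3: (104/5)/(19/5) = 104/19.
Smallest ratio is 104/19 in the row of w3, so w3 leaves.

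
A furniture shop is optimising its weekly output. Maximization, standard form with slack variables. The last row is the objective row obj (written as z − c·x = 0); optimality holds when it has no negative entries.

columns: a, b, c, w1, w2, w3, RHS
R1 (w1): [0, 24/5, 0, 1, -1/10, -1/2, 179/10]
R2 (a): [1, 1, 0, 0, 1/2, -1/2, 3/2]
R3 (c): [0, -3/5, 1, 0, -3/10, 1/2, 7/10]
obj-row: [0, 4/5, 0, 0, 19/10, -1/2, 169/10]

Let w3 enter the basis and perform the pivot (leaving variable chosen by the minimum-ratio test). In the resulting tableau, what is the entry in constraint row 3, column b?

-6/5

Ratio test on column w3 — row 1: entry -1/2 ≤ 0; row 2: entry -1/2 ≤ 0; row 3: (7/10)/(1/2) = 7/5. Minimum is 7/5 at row 3 (c leaves); pivot element 1/2.
Divide row 3 by 1/2; eliminate column w3 from the other rows.
In the new row 3, the b entry is the old entry divided by the pivot: (-3/5)/(1/2) = -6/5.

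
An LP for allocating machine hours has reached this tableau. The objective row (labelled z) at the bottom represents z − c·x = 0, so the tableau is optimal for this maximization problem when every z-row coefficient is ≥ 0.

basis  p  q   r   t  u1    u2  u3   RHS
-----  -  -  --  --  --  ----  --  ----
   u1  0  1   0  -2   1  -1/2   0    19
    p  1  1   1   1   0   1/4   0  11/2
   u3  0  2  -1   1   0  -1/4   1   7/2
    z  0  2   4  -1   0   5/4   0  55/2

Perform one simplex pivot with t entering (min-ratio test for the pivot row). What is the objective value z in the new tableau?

31

Ratio test on column t — row 1: entry -2 ≤ 0; row 2: (11/2)/1 = 11/2; row 3: (7/2)/1 = 7/2. Minimum is 7/2 at row 3 (u3 leaves); pivot element 1.
Pivot on row 3; the z-row RHS becomes 55/2 − (-1)·(7/2) = 31.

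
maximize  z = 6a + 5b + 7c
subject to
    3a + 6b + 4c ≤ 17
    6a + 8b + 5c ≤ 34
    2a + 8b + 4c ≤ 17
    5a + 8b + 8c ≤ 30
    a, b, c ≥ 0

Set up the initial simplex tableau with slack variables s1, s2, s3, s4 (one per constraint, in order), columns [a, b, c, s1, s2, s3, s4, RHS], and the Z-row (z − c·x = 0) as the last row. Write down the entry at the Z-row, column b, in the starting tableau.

-5

The Z-row carries the negated objective coefficients: the b entry is -5.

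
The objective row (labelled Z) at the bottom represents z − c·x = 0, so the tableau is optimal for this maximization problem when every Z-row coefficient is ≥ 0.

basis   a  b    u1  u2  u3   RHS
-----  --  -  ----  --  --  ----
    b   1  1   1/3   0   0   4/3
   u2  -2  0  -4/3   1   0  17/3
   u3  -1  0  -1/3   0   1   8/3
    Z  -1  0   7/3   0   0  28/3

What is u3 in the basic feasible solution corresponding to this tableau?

8/3

u3 is basic (row 3); its value is the RHS of that row, 8/3.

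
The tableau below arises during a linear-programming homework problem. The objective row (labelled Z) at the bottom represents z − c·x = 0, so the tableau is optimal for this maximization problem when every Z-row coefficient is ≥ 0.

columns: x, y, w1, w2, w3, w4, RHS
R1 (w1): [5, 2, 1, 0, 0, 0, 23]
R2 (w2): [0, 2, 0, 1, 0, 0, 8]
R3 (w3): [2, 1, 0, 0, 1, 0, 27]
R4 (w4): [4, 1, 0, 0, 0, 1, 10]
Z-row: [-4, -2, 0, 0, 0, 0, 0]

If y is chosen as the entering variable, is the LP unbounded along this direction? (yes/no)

no

Column y has positive entries in row(s) 1, 2, 3, 4, so the ratio test bounds it — not unbounded.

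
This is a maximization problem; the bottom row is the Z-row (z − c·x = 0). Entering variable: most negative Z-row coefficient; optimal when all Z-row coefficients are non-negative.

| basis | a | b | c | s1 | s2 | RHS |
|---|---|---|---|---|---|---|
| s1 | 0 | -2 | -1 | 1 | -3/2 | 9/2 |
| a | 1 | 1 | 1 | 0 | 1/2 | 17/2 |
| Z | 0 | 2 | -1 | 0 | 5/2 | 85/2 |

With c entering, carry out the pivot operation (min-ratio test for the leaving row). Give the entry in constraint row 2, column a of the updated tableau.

1

Ratio test on column c — row 1: entry -1 ≤ 0; row 2: (17/2)/1 = 17/2. Minimum is 17/2 at row 2 (a leaves); pivot element 1.
Divide row 2 by 1; eliminate column c from the other rows.
In the new row 2, the a entry is the old entry divided by the pivot: 1/1 = 1.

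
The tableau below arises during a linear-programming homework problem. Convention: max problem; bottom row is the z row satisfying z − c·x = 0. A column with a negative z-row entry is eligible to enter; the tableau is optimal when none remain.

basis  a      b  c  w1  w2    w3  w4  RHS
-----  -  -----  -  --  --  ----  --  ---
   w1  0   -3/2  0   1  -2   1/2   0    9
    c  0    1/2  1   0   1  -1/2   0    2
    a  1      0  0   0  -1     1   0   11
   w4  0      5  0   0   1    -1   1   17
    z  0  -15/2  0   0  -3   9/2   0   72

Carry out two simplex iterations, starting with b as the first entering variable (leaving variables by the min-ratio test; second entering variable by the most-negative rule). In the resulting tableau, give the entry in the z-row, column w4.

Ratio test on column b — row 1: entry -3/2 ≤ 0; row 2: 2/(1/2) = 4; row 3: entry 0 ≤ 0; row 4: 17/5 = 17/5. Minimum is 17/5 at row 4 (w4 leaves); pivot element 5.
Divide row 4 by 5; eliminate column b from the other rows.
Second iteration: most negative z-row entry is -3/2 in column w2, so w2 enters.
Ratio test on column w2 — row 1: entry -17/10 ≤ 0; row 2: (3/10)/(9/10) = 1/3; row 3: entry -1 ≤ 0; row 4: (17/5)/(1/5) = 17. Minimum is 1/3 at row 2 (c leaves); pivot element 9/10.
Divide row 2 by 9/10; eliminate column w2 from the other rows.
After both pivots, the entry at the z-row, column w4 is 4/3.

4/3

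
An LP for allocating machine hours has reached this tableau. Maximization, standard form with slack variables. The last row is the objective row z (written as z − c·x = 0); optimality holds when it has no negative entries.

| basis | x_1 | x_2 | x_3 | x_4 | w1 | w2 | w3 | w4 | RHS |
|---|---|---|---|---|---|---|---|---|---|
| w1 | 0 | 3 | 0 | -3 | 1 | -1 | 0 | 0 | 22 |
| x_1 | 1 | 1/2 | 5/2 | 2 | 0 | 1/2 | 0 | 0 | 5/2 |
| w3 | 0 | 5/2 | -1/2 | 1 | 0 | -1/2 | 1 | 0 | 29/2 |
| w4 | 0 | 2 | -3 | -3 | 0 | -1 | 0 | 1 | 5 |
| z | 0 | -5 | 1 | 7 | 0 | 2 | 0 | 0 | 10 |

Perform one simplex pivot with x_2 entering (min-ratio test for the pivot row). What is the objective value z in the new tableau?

45/2

Ratio test on column x_2 — row 1: 22/3 = 22/3; row 2: (5/2)/(1/2) = 5; row 3: (29/2)/(5/2) = 29/5; row 4: 5/2 = 5/2. Minimum is 5/2 at row 4 (w4 leaves); pivot element 2.
Pivot on row 4; the z-row RHS becomes 10 − (-5)·(5/2) = 45/2.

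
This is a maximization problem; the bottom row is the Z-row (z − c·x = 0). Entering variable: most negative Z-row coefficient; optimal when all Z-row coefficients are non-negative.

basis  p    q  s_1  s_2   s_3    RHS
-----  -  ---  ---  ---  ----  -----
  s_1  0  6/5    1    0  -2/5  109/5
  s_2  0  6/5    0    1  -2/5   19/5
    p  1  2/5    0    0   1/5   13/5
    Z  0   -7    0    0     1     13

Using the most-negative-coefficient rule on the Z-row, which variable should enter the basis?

Negative Z-row entries: q: -7.
The most negative is -7 in column q, so q enters.

q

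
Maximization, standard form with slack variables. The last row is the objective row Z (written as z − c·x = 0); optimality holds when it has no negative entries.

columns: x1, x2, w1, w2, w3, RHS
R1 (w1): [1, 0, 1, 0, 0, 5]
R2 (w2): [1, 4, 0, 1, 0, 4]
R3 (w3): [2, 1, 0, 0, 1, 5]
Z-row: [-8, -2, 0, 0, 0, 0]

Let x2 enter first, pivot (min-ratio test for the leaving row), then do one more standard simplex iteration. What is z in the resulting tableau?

Ratio test on column x2 — row 1: entry 0 ≤ 0; row 2: 4/4 = 1; row 3: 5/1 = 5. Minimum is 1 at row 2 (w2 leaves); pivot element 4.
Pivot on row 2; the Z-row RHS becomes 0 − (-2)·1 = 2.
Next entering variable (most negative Z-row entry -15/2): x1.
Ratio test on column x1 — row 1: 5/1 = 5; row 2: 1/(1/4) = 4; row 3: 4/(7/4) = 16/7. Minimum is 16/7 at row 3 (w3 leaves); pivot element 7/4.
After the second pivot the Z-row RHS is 2 − (-15/2)·(16/7) = 134/7.

134/7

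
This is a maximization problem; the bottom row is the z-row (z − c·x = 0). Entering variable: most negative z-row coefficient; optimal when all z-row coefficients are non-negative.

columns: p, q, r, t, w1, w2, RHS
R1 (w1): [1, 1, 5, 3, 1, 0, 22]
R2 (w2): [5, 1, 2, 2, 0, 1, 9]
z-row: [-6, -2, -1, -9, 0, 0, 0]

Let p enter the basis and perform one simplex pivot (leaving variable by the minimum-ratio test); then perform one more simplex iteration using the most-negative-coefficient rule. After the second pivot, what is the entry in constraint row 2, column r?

Ratio test on column p — row 1: 22/1 = 22; row 2: 9/5 = 9/5. Minimum is 9/5 at row 2 (w2 leaves); pivot element 5.
Divide row 2 by 5; eliminate column p from the other rows.
Second iteration: most negative z-row entry is -33/5 in column t, so t enters.
Ratio test on column t — row 1: (101/5)/(13/5) = 101/13; row 2: (9/5)/(2/5) = 9/2. Minimum is 9/2 at row 2 (p leaves); pivot element 2/5.
Divide row 2 by 2/5; eliminate column t from the other rows.
After both pivots, the entry at constraint row 2, column r is 1.

1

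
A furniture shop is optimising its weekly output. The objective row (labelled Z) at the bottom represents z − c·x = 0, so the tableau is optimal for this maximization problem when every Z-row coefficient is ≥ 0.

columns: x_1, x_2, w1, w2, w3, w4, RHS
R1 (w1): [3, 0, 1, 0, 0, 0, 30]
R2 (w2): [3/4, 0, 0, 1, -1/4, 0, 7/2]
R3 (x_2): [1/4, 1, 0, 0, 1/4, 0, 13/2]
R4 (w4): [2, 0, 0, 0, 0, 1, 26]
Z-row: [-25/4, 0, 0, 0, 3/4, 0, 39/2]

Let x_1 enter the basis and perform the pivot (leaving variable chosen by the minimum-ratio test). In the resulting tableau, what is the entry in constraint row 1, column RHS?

Ratio test on column x_1 — row 1: 30/3 = 10; row 2: (7/2)/(3/4) = 14/3; row 3: (13/2)/(1/4) = 26; row 4: 26/2 = 13. Minimum is 14/3 at row 2 (w2 leaves); pivot element 3/4.
Divide row 2 by 3/4; eliminate column x_1 from the other rows.
Row 1 update in column RHS: 30 − 3·(14/3) = 16.

16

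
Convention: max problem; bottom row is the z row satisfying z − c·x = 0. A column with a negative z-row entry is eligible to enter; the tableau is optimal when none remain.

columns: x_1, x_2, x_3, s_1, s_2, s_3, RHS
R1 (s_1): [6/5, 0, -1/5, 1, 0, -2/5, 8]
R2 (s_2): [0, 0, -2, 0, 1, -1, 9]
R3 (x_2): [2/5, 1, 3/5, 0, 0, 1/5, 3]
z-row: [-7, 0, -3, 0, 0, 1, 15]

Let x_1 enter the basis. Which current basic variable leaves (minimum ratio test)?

Column x_1 entries and ratios — s_1: 8/(6/5) = 20/3; s_2: 0 ≤ 0, skip; x_2: 3/(2/5) = 15/2.
Smallest ratio is 20/3 in the row of s_1, so s_1 leaves.

s_1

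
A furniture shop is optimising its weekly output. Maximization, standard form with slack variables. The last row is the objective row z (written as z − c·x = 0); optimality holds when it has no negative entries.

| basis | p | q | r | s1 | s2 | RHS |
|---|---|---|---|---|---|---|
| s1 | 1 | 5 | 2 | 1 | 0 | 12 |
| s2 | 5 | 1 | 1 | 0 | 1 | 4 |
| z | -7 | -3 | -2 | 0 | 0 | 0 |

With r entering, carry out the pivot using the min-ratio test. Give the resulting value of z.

8

Ratio test on column r — row 1: 12/2 = 6; row 2: 4/1 = 4. Minimum is 4 at row 2 (s2 leaves); pivot element 1.
Pivot on row 2; the z-row RHS becomes 0 − (-2)·4 = 8.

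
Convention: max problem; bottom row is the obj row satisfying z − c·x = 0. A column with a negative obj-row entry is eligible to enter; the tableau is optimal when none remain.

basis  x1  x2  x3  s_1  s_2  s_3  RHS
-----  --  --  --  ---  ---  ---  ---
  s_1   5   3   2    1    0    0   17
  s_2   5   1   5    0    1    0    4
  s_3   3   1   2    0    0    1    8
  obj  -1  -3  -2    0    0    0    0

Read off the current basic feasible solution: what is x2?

x2 is not in the basis, so in the current basic feasible solution x2 = 0.

0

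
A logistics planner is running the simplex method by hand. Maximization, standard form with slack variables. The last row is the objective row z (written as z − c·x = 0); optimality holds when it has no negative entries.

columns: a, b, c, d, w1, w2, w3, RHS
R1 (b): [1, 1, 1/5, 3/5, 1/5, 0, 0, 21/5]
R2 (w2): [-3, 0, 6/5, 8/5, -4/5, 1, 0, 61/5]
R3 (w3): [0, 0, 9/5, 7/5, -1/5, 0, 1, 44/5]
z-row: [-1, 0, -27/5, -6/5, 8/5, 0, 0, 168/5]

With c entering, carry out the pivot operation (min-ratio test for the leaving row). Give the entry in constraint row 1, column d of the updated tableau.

Ratio test on column c — row 1: (21/5)/(1/5) = 21; row 2: (61/5)/(6/5) = 61/6; row 3: (44/5)/(9/5) = 44/9. Minimum is 44/9 at row 3 (w3 leaves); pivot element 9/5.
Divide row 3 by 9/5; eliminate column c from the other rows.
Row 1 update in column d: 3/5 − (1/5)·(7/9) = 4/9.

4/9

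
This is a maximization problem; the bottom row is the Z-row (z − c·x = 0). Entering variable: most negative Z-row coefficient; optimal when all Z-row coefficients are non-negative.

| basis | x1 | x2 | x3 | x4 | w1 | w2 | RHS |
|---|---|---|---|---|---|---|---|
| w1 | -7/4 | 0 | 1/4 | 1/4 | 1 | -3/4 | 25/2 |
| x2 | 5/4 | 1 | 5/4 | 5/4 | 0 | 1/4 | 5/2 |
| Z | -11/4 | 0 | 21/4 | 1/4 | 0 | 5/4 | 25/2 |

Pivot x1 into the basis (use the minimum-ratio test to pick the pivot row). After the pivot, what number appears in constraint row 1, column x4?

2

Ratio test on column x1 — row 1: entry -7/4 ≤ 0; row 2: (5/2)/(5/4) = 2. Minimum is 2 at row 2 (x2 leaves); pivot element 5/4.
Divide row 2 by 5/4; eliminate column x1 from the other rows.
Row 1 update in column x4: 1/4 − (-7/4)·1 = 2.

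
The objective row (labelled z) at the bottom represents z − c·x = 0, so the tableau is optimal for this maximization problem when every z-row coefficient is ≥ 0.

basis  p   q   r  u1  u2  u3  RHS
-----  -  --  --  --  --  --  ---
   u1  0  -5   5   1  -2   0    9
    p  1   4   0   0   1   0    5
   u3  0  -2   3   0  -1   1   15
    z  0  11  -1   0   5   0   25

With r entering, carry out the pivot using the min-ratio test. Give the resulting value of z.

134/5

Ratio test on column r — row 1: 9/5 = 9/5; row 2: entry 0 ≤ 0; row 3: 15/3 = 5. Minimum is 9/5 at row 1 (u1 leaves); pivot element 5.
Pivot on row 1; the z-row RHS becomes 25 − (-1)·(9/5) = 134/5.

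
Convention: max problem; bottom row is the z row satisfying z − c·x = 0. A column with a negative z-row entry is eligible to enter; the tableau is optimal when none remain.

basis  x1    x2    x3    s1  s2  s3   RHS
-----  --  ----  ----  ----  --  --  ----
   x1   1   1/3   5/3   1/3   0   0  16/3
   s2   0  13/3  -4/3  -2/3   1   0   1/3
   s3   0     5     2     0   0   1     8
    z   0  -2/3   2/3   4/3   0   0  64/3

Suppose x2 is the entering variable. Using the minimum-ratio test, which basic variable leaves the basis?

Column x2 entries and ratios — x1: (16/3)/(1/3) = 16; s2: (1/3)/(13/3) = 1/13; s3: 8/5 = 8/5.
Smallest ratio is 1/13 in the row of s2, so s2 leaves.

s2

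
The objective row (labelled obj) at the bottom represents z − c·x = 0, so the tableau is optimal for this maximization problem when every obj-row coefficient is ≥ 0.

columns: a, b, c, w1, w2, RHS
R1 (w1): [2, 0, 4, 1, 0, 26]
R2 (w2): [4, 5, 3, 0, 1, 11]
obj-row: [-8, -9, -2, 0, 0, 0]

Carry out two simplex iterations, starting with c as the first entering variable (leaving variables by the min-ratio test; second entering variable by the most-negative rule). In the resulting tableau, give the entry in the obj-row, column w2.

9/5

Ratio test on column c — row 1: 26/4 = 13/2; row 2: 11/3 = 11/3. Minimum is 11/3 at row 2 (w2 leaves); pivot element 3.
Divide row 2 by 3; eliminate column c from the other rows.
Second iteration: most negative obj-row entry is -17/3 in column b, so b enters.
Ratio test on column b — row 1: entry -20/3 ≤ 0; row 2: (11/3)/(5/3) = 11/5. Minimum is 11/5 at row 2 (c leaves); pivot element 5/3.
Divide row 2 by 5/3; eliminate column b from the other rows.
After both pivots, the entry at the obj-row, column w2 is 9/5.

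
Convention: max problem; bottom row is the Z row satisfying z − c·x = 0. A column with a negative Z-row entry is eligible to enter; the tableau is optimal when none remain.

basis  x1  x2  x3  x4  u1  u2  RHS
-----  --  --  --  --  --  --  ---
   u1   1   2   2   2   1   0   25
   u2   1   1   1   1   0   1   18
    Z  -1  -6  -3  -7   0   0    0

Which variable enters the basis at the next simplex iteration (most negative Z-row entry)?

x4

Negative Z-row entries: x1: -1, x2: -6, x3: -3, x4: -7.
The most negative is -7 in column x4, so x4 enters.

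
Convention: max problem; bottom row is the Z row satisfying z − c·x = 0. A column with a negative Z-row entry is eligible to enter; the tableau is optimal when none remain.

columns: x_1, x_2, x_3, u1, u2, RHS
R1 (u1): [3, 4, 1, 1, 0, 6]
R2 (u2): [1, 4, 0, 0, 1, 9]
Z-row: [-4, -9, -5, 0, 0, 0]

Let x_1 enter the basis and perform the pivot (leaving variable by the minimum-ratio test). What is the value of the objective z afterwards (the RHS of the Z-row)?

8

Ratio test on column x_1 — row 1: 6/3 = 2; row 2: 9/1 = 9. Minimum is 2 at row 1 (u1 leaves); pivot element 3.
Pivot on row 1; the Z-row RHS becomes 0 − (-4)·2 = 8.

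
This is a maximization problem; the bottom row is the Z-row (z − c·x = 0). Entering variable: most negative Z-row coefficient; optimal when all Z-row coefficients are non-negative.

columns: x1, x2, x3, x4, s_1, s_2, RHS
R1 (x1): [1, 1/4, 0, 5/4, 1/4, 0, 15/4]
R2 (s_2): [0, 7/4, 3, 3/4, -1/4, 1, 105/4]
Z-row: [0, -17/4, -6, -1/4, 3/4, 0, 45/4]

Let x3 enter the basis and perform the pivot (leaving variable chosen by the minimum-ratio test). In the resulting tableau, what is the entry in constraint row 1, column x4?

Ratio test on column x3 — row 1: entry 0 ≤ 0; row 2: (105/4)/3 = 35/4. Minimum is 35/4 at row 2 (s_2 leaves); pivot element 3.
Divide row 2 by 3; eliminate column x3 from the other rows.
Row 1 update in column x4: 5/4 − 0·(1/4) = 5/4.

5/4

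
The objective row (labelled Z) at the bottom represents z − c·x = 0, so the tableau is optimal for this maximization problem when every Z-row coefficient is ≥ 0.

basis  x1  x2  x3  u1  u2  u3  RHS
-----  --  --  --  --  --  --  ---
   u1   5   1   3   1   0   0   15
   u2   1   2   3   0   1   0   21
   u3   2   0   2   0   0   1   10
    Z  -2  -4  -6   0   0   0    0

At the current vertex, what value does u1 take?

15

u1 is basic (row 1); its value is the RHS of that row, 15.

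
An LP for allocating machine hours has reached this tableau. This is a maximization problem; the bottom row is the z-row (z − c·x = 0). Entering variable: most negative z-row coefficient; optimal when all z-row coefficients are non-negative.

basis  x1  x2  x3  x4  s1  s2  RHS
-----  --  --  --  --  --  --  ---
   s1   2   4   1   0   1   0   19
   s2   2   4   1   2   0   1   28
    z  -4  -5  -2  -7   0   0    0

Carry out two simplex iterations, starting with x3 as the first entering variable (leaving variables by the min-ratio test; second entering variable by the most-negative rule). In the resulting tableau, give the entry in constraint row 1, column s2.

Ratio test on column x3 — row 1: 19/1 = 19; row 2: 28/1 = 28. Minimum is 19 at row 1 (s1 leaves); pivot element 1.
Divide row 1 by 1; eliminate column x3 from the other rows.
Second iteration: most negative z-row entry is -7 in column x4, so x4 enters.
Ratio test on column x4 — row 1: entry 0 ≤ 0; row 2: 9/2 = 9/2. Minimum is 9/2 at row 2 (s2 leaves); pivot element 2.
Divide row 2 by 2; eliminate column x4 from the other rows.
After both pivots, the entry at constraint row 1, column s2 is 0.

0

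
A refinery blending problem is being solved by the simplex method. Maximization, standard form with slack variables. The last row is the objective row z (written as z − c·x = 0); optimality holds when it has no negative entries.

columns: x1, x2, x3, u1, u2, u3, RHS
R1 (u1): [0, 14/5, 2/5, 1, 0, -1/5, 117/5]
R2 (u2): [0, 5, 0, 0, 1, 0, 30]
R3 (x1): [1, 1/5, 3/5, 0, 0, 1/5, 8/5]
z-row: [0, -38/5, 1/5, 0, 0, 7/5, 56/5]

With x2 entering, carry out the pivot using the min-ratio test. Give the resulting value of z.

284/5

Ratio test on column x2 — row 1: (117/5)/(14/5) = 117/14; row 2: 30/5 = 6; row 3: (8/5)/(1/5) = 8. Minimum is 6 at row 2 (u2 leaves); pivot element 5.
Pivot on row 2; the z-row RHS becomes 56/5 − (-38/5)·6 = 284/5.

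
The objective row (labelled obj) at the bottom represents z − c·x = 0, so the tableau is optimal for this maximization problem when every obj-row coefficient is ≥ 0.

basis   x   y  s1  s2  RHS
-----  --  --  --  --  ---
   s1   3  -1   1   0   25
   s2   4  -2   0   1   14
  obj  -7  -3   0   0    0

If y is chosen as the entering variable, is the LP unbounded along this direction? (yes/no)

yes

Every constraint-row entry in column y is ≤ 0, so increasing y is unbounded.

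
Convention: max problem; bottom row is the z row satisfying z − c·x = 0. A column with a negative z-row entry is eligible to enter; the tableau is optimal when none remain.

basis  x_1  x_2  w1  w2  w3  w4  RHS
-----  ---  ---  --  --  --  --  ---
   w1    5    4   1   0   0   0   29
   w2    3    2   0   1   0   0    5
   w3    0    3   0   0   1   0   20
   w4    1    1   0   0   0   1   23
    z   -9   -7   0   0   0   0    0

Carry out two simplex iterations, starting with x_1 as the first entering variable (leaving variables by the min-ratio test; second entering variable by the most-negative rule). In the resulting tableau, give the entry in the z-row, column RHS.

35/2

Ratio test on column x_1 — row 1: 29/5 = 29/5; row 2: 5/3 = 5/3; row 3: entry 0 ≤ 0; row 4: 23/1 = 23. Minimum is 5/3 at row 2 (w2 leaves); pivot element 3.
Divide row 2 by 3; eliminate column x_1 from the other rows.
Second iteration: most negative z-row entry is -1 in column x_2, so x_2 enters.
Ratio test on column x_2 — row 1: (62/3)/(2/3) = 31; row 2: (5/3)/(2/3) = 5/2; row 3: 20/3 = 20/3; row 4: (64/3)/(1/3) = 64. Minimum is 5/2 at row 2 (x_1 leaves); pivot element 2/3.
Divide row 2 by 2/3; eliminate column x_2 from the other rows.
After both pivots, the entry at the z-row, column RHS is 35/2.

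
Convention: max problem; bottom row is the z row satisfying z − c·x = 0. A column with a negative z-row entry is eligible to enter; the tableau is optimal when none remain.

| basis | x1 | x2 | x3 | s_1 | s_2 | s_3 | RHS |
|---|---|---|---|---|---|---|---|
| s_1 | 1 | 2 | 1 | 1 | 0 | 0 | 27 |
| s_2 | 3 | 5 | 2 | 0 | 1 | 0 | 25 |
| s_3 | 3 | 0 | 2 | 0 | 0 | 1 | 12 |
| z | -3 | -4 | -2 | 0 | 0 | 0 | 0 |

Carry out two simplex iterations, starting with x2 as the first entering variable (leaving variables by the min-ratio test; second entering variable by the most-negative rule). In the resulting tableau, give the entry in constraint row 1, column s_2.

-2/5

Ratio test on column x2 — row 1: 27/2 = 27/2; row 2: 25/5 = 5; row 3: entry 0 ≤ 0. Minimum is 5 at row 2 (s_2 leaves); pivot element 5.
Divide row 2 by 5; eliminate column x2 from the other rows.
Second iteration: most negative z-row entry is -3/5 in column x1, so x1 enters.
Ratio test on column x1 — row 1: entry -1/5 ≤ 0; row 2: 5/(3/5) = 25/3; row 3: 12/3 = 4. Minimum is 4 at row 3 (s_3 leaves); pivot element 3.
Divide row 3 by 3; eliminate column x1 from the other rows.
After both pivots, the entry at constraint row 1, column s_2 is -2/5.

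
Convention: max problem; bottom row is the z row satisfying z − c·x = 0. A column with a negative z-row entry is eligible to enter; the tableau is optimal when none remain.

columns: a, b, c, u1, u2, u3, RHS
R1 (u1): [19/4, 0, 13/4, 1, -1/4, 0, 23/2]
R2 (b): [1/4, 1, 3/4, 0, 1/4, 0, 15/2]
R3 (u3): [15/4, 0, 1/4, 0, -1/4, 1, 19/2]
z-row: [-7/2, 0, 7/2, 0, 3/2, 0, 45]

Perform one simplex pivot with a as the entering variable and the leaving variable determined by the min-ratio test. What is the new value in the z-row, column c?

112/19

Ratio test on column a — row 1: (23/2)/(19/4) = 46/19; row 2: (15/2)/(1/4) = 30; row 3: (19/2)/(15/4) = 38/15. Minimum is 46/19 at row 1 (u1 leaves); pivot element 19/4.
Divide row 1 by 19/4; eliminate column a from the other rows.
z-row update in column c: 7/2 − (-7/2)·(13/19) = 112/19.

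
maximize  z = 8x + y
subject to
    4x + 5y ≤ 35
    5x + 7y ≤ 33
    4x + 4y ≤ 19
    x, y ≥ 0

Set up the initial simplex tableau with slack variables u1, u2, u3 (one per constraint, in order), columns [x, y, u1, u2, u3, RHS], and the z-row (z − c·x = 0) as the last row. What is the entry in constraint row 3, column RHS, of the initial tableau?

The RHS of constraint 3 is b_3 = 19.

19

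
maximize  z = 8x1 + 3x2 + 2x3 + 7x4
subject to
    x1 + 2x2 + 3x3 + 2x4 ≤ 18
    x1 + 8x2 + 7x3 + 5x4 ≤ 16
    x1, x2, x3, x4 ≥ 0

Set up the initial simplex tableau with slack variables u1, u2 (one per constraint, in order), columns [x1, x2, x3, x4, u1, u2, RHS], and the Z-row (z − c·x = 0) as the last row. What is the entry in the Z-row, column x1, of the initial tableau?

The Z-row carries the negated objective coefficients: the x1 entry is -8.

-8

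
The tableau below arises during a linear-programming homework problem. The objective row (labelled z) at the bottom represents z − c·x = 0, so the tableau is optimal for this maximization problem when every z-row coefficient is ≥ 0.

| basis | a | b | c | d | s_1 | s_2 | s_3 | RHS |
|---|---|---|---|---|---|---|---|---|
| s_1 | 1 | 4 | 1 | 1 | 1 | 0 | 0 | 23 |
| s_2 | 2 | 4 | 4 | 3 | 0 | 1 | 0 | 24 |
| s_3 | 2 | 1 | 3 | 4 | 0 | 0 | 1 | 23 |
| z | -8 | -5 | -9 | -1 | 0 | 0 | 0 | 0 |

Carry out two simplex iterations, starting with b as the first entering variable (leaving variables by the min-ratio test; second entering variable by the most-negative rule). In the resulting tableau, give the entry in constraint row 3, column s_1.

2/3

Ratio test on column b — row 1: 23/4 = 23/4; row 2: 24/4 = 6; row 3: 23/1 = 23. Minimum is 23/4 at row 1 (s_1 leaves); pivot element 4.
Divide row 1 by 4; eliminate column b from the other rows.
Second iteration: most negative z-row entry is -31/4 in column c, so c enters.
Ratio test on column c — row 1: (23/4)/(1/4) = 23; row 2: 1/3 = 1/3; row 3: (69/4)/(11/4) = 69/11. Minimum is 1/3 at row 2 (s_2 leaves); pivot element 3.
Divide row 2 by 3; eliminate column c from the other rows.
After both pivots, the entry at constraint row 3, column s_1 is 2/3.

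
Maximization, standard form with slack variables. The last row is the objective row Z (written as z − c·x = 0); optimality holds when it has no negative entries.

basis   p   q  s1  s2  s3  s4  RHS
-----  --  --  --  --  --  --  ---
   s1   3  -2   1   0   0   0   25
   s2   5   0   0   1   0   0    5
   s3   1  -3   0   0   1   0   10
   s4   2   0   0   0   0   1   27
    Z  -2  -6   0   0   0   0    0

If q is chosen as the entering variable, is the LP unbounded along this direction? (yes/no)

yes

Every constraint-row entry in column q is ≤ 0, so increasing q is unbounded.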